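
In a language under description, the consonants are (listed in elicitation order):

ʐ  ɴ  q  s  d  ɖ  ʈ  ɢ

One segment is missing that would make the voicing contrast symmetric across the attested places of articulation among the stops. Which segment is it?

/t/

Voiceless: /ʈ/ (retroflex), /q/ (uvular).
Voiced: /d/ (alveolar), /ɖ/ (retroflex), /ɢ/ (uvular).
The alveolar row has no voiceless member, so the gap is the voiceless alveolar stop /t/.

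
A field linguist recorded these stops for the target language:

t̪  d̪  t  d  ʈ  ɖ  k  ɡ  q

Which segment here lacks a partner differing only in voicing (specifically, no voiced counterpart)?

/q/

Dental: /t̪/ ~ /d̪/
Alveolar: /t/ ~ /d/
Retroflex: /ʈ/ ~ /ɖ/
Velar: /k/ ~ /ɡ/
Uvular: only /q/ (voiceless); no voiced partner.
So /q/ is the unpaired segment.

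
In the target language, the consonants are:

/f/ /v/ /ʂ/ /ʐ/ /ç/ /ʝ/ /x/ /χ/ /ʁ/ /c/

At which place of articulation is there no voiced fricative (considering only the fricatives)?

velar

place of articulation  voiceless  voiced  
labiodental       f         v       
retroflex         ʂ         ʐ       
palatal           ç         ʝ       
velar             x         —       
uvular            χ         ʁ       
Every place of articulation has a voiced member except velar, where /ɣ/ would be expected.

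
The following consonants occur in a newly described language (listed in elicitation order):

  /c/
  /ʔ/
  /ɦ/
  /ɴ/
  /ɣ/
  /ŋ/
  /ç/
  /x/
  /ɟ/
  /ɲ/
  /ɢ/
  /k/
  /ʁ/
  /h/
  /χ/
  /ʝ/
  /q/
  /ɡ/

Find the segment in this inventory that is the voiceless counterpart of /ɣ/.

/x/

/ɣ/ is a voiced velar fricative.
The voiceless counterpart is a voiceless velar fricative — in this inventory, /x/.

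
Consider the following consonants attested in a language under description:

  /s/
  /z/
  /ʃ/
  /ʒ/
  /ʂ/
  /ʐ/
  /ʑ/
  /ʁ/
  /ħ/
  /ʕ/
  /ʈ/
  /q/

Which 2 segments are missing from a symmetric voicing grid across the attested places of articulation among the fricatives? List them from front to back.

/ɕ/, /χ/

alveolar: voiceless /s/, voiced /z/.
postalveolar: voiceless /ʃ/, voiced /ʒ/.
retroflex: voiceless /ʂ/, voiced /ʐ/.
alveolo-palatal: voiceless —, voiced /ʑ/.
uvular: voiceless —, voiced /ʁ/.
pharyngeal: voiceless /ħ/, voiced /ʕ/.
Gaps, from front to back: alveolo-palatal lacks voiceless (/ɕ/); uvular lacks voiceless (/χ/).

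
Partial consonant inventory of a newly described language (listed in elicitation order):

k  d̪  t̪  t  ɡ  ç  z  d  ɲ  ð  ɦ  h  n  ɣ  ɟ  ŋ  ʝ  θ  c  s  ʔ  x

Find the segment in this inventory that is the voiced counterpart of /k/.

/k/ is a voiceless velar stop.
The voiced counterpart is a voiced velar stop — in this inventory, /ɡ/.

/ɡ/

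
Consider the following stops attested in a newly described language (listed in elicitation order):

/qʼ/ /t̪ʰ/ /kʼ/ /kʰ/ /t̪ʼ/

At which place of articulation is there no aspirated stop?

Aspirated: /t̪ʰ/ (dental), /kʰ/ (velar).
Ejective: /t̪ʼ/ (dental), /kʼ/ (velar), /qʼ/ (uvular).
Every place of articulation has an aspirated member except uvular, where /qʰ/ would be expected.

uvular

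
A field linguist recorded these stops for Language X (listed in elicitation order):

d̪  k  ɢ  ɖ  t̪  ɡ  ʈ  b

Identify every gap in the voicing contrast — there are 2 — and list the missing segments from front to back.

place of articulation  voiceless  voiced  
bilabial          —         b       
dental            t̪        d̪      
retroflex         ʈ         ɖ       
velar             k         ɡ       
uvular            —         ɢ       
Gaps, from front to back: bilabial lacks voiceless (/p/); uvular lacks voiceless (/q/).

/p/, /q/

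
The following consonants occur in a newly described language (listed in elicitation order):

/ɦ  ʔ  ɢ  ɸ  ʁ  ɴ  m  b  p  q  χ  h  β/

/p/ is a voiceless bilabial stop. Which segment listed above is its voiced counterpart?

The voiced counterpart is a voiced bilabial stop — in this inventory, /b/.

/b/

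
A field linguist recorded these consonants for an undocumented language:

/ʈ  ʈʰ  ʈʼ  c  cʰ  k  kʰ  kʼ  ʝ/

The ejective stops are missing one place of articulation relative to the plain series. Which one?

place of articulation  plain     aspirated  ejective
retroflex         ʈ         ʈʰ        ʈʼ      
palatal           c         cʰ        —       
velar             k         kʰ        kʼ      
Every place of articulation has an ejective member except palatal, where /cʼ/ would be expected.

palatal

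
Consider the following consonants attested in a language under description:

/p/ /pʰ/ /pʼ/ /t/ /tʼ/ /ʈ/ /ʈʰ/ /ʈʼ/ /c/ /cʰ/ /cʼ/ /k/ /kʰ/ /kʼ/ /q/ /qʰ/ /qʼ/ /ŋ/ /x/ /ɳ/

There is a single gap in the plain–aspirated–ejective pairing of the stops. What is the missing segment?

/tʰ/

place of articulation  plain     aspirated  ejective
bilabial          p         pʰ        pʼ      
alveolar          t         —         tʼ      
retroflex         ʈ         ʈʰ        ʈʼ      
palatal           c         cʰ        cʼ      
velar             k         kʰ        kʼ      
uvular            q         qʰ        qʼ      
The alveolar row has no aspirated member, so the gap is the aspirated alveolar stop /tʰ/.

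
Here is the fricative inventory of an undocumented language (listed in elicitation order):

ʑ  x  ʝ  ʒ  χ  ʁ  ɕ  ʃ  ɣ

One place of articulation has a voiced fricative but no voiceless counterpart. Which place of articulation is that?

postalveolar: voiceless /ʃ/, voiced /ʒ/.
alveolo-palatal: voiceless /ɕ/, voiced /ʑ/.
palatal: voiceless —, voiced /ʝ/.
velar: voiceless /x/, voiced /ɣ/.
uvular: voiceless /χ/, voiced /ʁ/.
Every place of articulation has a voiceless member except palatal, where /ç/ would be expected.

palatal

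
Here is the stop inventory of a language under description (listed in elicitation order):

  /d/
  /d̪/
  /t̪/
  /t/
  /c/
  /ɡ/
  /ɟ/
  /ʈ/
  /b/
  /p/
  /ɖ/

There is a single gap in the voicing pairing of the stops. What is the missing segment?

/k/

bilabial: voiceless /p/, voiced /b/.
dental: voiceless /t̪/, voiced /d̪/.
alveolar: voiceless /t/, voiced /d/.
retroflex: voiceless /ʈ/, voiced /ɖ/.
palatal: voiceless /c/, voiced /ɟ/.
velar: voiceless —, voiced /ɡ/.
The velar row has no voiceless member, so the gap is the voiceless velar stop /k/.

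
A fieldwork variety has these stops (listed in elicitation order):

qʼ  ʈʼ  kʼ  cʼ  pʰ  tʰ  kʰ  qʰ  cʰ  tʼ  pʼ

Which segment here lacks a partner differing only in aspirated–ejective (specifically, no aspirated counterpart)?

Bilabial: /pʰ/ ~ /pʼ/
Alveolar: /tʰ/ ~ /tʼ/
Palatal: /cʰ/ ~ /cʼ/
Velar: /kʰ/ ~ /kʼ/
Uvular: /qʰ/ ~ /qʼ/
Retroflex: only /ʈʼ/ (ejective); no aspirated partner.
So /ʈʼ/ is the unpaired segment.

/ʈʼ/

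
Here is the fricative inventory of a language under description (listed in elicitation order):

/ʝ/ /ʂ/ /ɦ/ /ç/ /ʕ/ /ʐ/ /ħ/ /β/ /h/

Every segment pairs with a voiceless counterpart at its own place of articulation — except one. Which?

/β/

Retroflex: /ʂ/ ~ /ʐ/
Palatal: /ç/ ~ /ʝ/
Pharyngeal: /ħ/ ~ /ʕ/
Glottal: /h/ ~ /ɦ/
Bilabial: only /β/ (voiced); no voiceless partner.
So /β/ is the unpaired segment.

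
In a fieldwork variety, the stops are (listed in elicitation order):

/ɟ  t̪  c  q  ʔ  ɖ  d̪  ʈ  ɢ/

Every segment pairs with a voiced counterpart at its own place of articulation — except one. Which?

Dental: /t̪/ ~ /d̪/
Retroflex: /ʈ/ ~ /ɖ/
Palatal: /c/ ~ /ɟ/
Uvular: /q/ ~ /ɢ/
Glottal: only /ʔ/ (voiceless); no voiced partner.
So /ʔ/ is the unpaired segment.

/ʔ/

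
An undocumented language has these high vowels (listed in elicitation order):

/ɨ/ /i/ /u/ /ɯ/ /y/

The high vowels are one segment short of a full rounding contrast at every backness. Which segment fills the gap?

front: unrounded /i/, rounded /y/.
central: unrounded /ɨ/, rounded —.
back: unrounded /ɯ/, rounded /u/.
The central row has no rounded member, so the gap is the central rounded vowel /ʉ/.

/ʉ/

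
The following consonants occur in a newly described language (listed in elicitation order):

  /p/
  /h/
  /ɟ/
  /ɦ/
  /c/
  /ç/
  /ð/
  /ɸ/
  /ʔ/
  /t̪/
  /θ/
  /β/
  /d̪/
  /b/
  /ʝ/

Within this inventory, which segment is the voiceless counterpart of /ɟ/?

/ɟ/ is a voiced palatal stop.
The voiceless counterpart is a voiceless palatal stop — in this inventory, /c/.

/c/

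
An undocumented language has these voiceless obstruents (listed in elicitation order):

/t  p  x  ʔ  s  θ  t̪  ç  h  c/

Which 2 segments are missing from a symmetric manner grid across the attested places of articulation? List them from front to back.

/ɸ/, /k/

bilabial: stop /p/, fricative —.
dental: stop /t̪/, fricative /θ/.
alveolar: stop /t/, fricative /s/.
palatal: stop /c/, fricative /ç/.
velar: stop —, fricative /x/.
glottal: stop /ʔ/, fricative /h/.
Gaps, from front to back: bilabial lacks fricative (/ɸ/); velar lacks stop (/k/).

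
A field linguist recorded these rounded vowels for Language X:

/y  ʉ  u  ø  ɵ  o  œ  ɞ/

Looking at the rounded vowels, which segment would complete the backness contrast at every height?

/ɔ/

Front: /y/ (high), /ø/ (high-mid), /œ/ (low-mid).
Central: /ʉ/ (high), /ɵ/ (high-mid), /ɞ/ (low-mid).
Back: /u/ (high), /o/ (high-mid).
The low-mid row has no back member, so the gap is the low-mid back rounded vowel /ɔ/.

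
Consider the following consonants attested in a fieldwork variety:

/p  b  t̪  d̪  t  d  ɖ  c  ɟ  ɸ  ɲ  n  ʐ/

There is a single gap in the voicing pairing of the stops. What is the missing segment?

place of articulation  voiceless  voiced  
bilabial          p         b       
dental            t̪        d̪      
alveolar          t         d       
retroflex         —         ɖ       
palatal           c         ɟ       
The retroflex row has no voiceless member, so the gap is the voiceless retroflex stop /ʈ/.

/ʈ/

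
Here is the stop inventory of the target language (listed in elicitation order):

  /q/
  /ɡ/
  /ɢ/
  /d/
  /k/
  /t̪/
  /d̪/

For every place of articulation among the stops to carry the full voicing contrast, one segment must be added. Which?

/t/

place of articulation  voiceless  voiced  
dental            t̪        d̪      
alveolar          —         d       
velar             k         ɡ       
uvular            q         ɢ       
The alveolar row has no voiceless member, so the gap is the voiceless alveolar stop /t/.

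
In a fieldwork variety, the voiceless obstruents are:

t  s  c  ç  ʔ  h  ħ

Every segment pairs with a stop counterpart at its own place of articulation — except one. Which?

/ħ/

Alveolar: /t/ ~ /s/
Palatal: /c/ ~ /ç/
Glottal: /ʔ/ ~ /h/
Pharyngeal: only /ħ/ (fricative); no stop partner.
So /ħ/ is the unpaired segment.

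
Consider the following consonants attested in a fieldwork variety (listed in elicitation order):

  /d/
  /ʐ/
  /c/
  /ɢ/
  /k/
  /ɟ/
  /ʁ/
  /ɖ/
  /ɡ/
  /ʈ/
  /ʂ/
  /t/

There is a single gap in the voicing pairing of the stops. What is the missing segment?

/q/

Voiceless: /t/ (alveolar), /ʈ/ (retroflex), /c/ (palatal), /k/ (velar).
Voiced: /d/ (alveolar), /ɖ/ (retroflex), /ɟ/ (palatal), /ɡ/ (velar), /ɢ/ (uvular).
The uvular row has no voiceless member, so the gap is the voiceless uvular stop /q/.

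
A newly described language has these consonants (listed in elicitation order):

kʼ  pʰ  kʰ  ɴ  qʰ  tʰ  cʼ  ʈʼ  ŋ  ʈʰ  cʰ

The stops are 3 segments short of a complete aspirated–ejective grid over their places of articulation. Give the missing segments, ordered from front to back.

place of articulation  aspirated  ejective
bilabial          pʰ        —       
alveolar          tʰ        —       
retroflex         ʈʰ        ʈʼ      
palatal           cʰ        cʼ      
velar             kʰ        kʼ      
uvular            qʰ        —       
Gaps, from front to back: bilabial lacks ejective (/pʼ/); alveolar lacks ejective (/tʼ/); uvular lacks ejective (/qʼ/).

/pʼ/, /tʼ/, /qʼ/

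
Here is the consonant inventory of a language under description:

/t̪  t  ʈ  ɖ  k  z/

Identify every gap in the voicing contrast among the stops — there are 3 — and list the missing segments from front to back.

place of articulation  voiceless  voiced  
dental            t̪        —       
alveolar          t         —       
retroflex         ʈ         ɖ       
velar             k         —       
Gaps, from front to back: dental lacks voiced (/d̪/); alveolar lacks voiced (/d/); velar lacks voiced (/ɡ/).

/d̪/, /d/, /ɡ/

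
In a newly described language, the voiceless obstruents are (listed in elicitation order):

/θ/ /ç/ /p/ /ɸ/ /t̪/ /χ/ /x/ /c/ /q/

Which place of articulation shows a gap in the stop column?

bilabial: stop /p/, fricative /ɸ/.
dental: stop /t̪/, fricative /θ/.
palatal: stop /c/, fricative /ç/.
velar: stop —, fricative /x/.
uvular: stop /q/, fricative /χ/.
Every place of articulation has a stop member except velar, where /k/ would be expected.

velar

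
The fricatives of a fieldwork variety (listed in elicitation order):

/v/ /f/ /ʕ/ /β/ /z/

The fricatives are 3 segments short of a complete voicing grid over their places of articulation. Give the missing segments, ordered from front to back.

/ɸ/, /s/, /ħ/

bilabial: voiceless —, voiced /β/.
labiodental: voiceless /f/, voiced /v/.
alveolar: voiceless —, voiced /z/.
pharyngeal: voiceless —, voiced /ʕ/.
Gaps, from front to back: bilabial lacks voiceless (/ɸ/); alveolar lacks voiceless (/s/); pharyngeal lacks voiceless (/ħ/).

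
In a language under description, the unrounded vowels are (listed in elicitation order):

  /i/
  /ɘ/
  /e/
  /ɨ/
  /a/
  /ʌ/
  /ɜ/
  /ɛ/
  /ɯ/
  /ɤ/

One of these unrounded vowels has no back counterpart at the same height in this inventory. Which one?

/a/

High: /i/ ~ /ɨ/ ~ /ɯ/
High-mid: /e/ ~ /ɘ/ ~ /ɤ/
Low-mid: /ɛ/ ~ /ɜ/ ~ /ʌ/
Low: only /a/ (front); no back partner.
So /a/ is the unpaired segment.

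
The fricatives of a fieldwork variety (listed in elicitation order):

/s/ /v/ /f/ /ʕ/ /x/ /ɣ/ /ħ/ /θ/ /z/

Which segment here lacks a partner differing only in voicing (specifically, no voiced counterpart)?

Labiodental: /f/ ~ /v/
Alveolar: /s/ ~ /z/
Velar: /x/ ~ /ɣ/
Pharyngeal: /ħ/ ~ /ʕ/
Dental: only /θ/ (voiceless); no voiced partner.
So /θ/ is the unpaired segment.

/θ/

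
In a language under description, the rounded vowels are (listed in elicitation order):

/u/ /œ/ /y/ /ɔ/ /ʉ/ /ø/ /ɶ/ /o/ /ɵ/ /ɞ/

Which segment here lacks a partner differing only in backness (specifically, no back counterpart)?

High: /y/ ~ /ʉ/ ~ /u/
High-mid: /ø/ ~ /ɵ/ ~ /o/
Low-mid: /œ/ ~ /ɞ/ ~ /ɔ/
Low: only /ɶ/ (front); no back partner.
So /ɶ/ is the unpaired segment.

/ɶ/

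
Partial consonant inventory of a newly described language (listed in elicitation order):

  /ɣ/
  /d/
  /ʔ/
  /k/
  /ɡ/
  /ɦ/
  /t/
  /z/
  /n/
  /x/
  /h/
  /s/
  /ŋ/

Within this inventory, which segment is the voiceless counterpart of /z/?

/z/ is a voiced alveolar fricative.
The voiceless counterpart is a voiceless alveolar fricative — in this inventory, /s/.

/s/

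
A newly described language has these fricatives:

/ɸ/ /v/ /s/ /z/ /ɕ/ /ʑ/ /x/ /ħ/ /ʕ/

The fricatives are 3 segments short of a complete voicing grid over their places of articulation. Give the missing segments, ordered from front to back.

/β/, /f/, /ɣ/

Voiceless: /ɸ/ (bilabial), /s/ (alveolar), /ɕ/ (alveolo-palatal), /x/ (velar), /ħ/ (pharyngeal).
Voiced: /v/ (labiodental), /z/ (alveolar), /ʑ/ (alveolo-palatal), /ʕ/ (pharyngeal).
Gaps, from front to back: bilabial lacks voiced (/β/); labiodental lacks voiceless (/f/); velar lacks voiced (/ɣ/).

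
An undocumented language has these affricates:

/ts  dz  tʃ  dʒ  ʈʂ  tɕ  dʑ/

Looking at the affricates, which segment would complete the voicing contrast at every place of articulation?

/ɖʐ/

Voiceless: /ts/ (alveolar), /tʃ/ (postalveolar), /ʈʂ/ (retroflex), /tɕ/ (alveolo-palatal).
Voiced: /dz/ (alveolar), /dʒ/ (postalveolar), /dʑ/ (alveolo-palatal).
The retroflex row has no voiced member, so the gap is the voiced retroflex affricate /ɖʐ/.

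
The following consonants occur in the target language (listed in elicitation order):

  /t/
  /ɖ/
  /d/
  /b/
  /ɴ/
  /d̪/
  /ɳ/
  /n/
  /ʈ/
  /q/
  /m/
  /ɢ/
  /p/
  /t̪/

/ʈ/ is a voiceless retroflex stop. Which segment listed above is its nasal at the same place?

/ɳ/

The nasal at the same place is a retroflex nasal — in this inventory, /ɳ/.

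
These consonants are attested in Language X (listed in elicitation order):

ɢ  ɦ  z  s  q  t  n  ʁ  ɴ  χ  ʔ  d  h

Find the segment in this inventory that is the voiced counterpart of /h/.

/ɦ/

/h/ is a voiceless glottal fricative.
The voiced counterpart is a voiced glottal fricative — in this inventory, /ɦ/.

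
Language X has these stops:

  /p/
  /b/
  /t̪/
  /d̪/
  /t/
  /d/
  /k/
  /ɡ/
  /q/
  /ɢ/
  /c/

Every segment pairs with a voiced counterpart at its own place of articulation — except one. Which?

Bilabial: /p/ ~ /b/
Dental: /t̪/ ~ /d̪/
Alveolar: /t/ ~ /d/
Velar: /k/ ~ /ɡ/
Uvular: /q/ ~ /ɢ/
Palatal: only /c/ (voiceless); no voiced partner.
So /c/ is the unpaired segment.

/c/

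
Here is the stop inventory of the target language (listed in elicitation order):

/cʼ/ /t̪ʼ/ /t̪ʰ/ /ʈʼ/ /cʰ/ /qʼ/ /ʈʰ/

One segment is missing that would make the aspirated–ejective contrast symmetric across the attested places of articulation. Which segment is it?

Aspirated: /t̪ʰ/ (dental), /ʈʰ/ (retroflex), /cʰ/ (palatal).
Ejective: /t̪ʼ/ (dental), /ʈʼ/ (retroflex), /cʼ/ (palatal), /qʼ/ (uvular).
The uvular row has no aspirated member, so the gap is the aspirated uvular stop /qʰ/.

/qʰ/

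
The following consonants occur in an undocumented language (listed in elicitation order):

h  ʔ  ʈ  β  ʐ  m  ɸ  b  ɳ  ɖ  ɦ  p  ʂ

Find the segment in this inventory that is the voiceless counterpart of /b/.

/p/

/b/ is a voiced bilabial stop.
The voiceless counterpart is a voiceless bilabial stop — in this inventory, /p/.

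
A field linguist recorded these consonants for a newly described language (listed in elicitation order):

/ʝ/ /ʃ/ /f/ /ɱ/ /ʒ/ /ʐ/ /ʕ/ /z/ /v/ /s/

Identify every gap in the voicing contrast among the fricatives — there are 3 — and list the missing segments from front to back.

place of articulation  voiceless  voiced  
labiodental       f         v       
alveolar          s         z       
postalveolar      ʃ         ʒ       
retroflex         —         ʐ       
palatal           —         ʝ       
pharyngeal        —         ʕ       
Gaps, from front to back: retroflex lacks voiceless (/ʂ/); palatal lacks voiceless (/ç/); pharyngeal lacks voiceless (/ħ/).

/ʂ/, /ç/, /ħ/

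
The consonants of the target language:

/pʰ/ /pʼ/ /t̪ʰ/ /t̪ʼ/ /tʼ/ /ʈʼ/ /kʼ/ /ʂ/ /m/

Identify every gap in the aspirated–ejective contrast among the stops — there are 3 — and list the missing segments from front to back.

/tʰ/, /ʈʰ/, /kʰ/

bilabial: aspirated /pʰ/, ejective /pʼ/.
dental: aspirated /t̪ʰ/, ejective /t̪ʼ/.
alveolar: aspirated —, ejective /tʼ/.
retroflex: aspirated —, ejective /ʈʼ/.
velar: aspirated —, ejective /kʼ/.
Gaps, from front to back: alveolar lacks aspirated (/tʰ/); retroflex lacks aspirated (/ʈʰ/); velar lacks aspirated (/kʰ/).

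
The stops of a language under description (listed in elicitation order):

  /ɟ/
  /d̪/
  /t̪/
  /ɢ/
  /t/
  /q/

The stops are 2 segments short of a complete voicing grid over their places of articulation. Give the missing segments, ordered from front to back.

/d/, /c/

dental: voiceless /t̪/, voiced /d̪/.
alveolar: voiceless /t/, voiced —.
palatal: voiceless —, voiced /ɟ/.
uvular: voiceless /q/, voiced /ɢ/.
Gaps, from front to back: alveolar lacks voiced (/d/); palatal lacks voiceless (/c/).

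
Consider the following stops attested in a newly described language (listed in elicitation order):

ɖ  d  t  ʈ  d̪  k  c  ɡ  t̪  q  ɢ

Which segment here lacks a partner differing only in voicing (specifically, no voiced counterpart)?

/c/

Dental: /t̪/ ~ /d̪/
Alveolar: /t/ ~ /d/
Retroflex: /ʈ/ ~ /ɖ/
Velar: /k/ ~ /ɡ/
Uvular: /q/ ~ /ɢ/
Palatal: only /c/ (voiceless); no voiced partner.
So /c/ is the unpaired segment.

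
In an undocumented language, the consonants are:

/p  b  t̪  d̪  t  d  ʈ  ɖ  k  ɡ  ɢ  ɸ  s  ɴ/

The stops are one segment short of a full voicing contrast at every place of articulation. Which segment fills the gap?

Voiceless: /p/ (bilabial), /t̪/ (dental), /t/ (alveolar), /ʈ/ (retroflex), /k/ (velar).
Voiced: /b/ (bilabial), /d̪/ (dental), /d/ (alveolar), /ɖ/ (retroflex), /ɡ/ (velar), /ɢ/ (uvular).
The uvular row has no voiceless member, so the gap is the voiceless uvular stop /q/.

/q/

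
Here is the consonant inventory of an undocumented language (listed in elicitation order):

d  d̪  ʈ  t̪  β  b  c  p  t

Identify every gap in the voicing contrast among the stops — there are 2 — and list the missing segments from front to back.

/ɖ/, /ɟ/

place of articulation  voiceless  voiced  
bilabial          p         b       
dental            t̪        d̪      
alveolar          t         d       
retroflex         ʈ         —       
palatal           c         —       
Gaps, from front to back: retroflex lacks voiced (/ɖ/); palatal lacks voiced (/ɟ/).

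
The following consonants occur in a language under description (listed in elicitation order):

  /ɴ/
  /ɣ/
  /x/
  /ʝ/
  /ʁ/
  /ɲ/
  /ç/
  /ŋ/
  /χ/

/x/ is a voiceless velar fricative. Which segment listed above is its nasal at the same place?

The nasal at the same place is a velar nasal — in this inventory, /ŋ/.

/ŋ/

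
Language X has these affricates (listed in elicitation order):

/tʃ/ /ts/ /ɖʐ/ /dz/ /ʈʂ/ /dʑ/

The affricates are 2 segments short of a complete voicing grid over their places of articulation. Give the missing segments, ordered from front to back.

alveolar: voiceless /ts/, voiced /dz/.
postalveolar: voiceless /tʃ/, voiced —.
retroflex: voiceless /ʈʂ/, voiced /ɖʐ/.
alveolo-palatal: voiceless —, voiced /dʑ/.
Gaps, from front to back: postalveolar lacks voiced (/dʒ/); alveolo-palatal lacks voiceless (/tɕ/).

/dʒ/, /tɕ/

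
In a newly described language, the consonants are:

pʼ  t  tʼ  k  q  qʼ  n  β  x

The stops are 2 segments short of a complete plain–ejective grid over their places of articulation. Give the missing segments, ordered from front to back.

/p/, /kʼ/

bilabial: plain —, ejective /pʼ/.
alveolar: plain /t/, ejective /tʼ/.
velar: plain /k/, ejective —.
uvular: plain /q/, ejective /qʼ/.
Gaps, from front to back: bilabial lacks plain (/p/); velar lacks ejective (/kʼ/).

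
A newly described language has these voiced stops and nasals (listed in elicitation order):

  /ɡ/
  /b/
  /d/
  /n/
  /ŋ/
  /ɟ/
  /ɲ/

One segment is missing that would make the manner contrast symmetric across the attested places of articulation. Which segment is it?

/m/

place of articulation  oral stop  nasal   
bilabial          b         —       
alveolar          d         n       
palatal           ɟ         ɲ       
velar             ɡ         ŋ       
The bilabial row has no nasal member, so the gap is the bilabial nasal /m/.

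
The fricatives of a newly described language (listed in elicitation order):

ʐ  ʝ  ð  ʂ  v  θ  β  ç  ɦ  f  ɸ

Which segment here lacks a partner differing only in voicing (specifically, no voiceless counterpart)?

Bilabial: /ɸ/ ~ /β/
Labiodental: /f/ ~ /v/
Dental: /θ/ ~ /ð/
Retroflex: /ʂ/ ~ /ʐ/
Palatal: /ç/ ~ /ʝ/
Glottal: only /ɦ/ (voiced); no voiceless partner.
So /ɦ/ is the unpaired segment.

/ɦ/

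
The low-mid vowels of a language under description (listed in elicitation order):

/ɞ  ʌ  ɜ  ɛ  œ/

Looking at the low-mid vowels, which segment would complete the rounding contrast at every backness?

front: unrounded /ɛ/, rounded /œ/.
central: unrounded /ɜ/, rounded /ɞ/.
back: unrounded /ʌ/, rounded —.
The back row has no rounded member, so the gap is the back rounded vowel /ɔ/.

/ɔ/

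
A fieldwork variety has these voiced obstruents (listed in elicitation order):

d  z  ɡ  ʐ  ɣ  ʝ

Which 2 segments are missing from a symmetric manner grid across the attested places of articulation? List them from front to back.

/ɖ/, /ɟ/

alveolar: stop /d/, fricative /z/.
retroflex: stop —, fricative /ʐ/.
palatal: stop —, fricative /ʝ/.
velar: stop /ɡ/, fricative /ɣ/.
Gaps, from front to back: retroflex lacks stop (/ɖ/); palatal lacks stop (/ɟ/).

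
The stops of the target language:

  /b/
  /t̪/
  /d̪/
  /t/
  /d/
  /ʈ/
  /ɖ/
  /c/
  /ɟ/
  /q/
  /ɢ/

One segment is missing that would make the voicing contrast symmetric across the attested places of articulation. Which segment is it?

place of articulation  voiceless  voiced  
bilabial          —         b       
dental            t̪        d̪      
alveolar          t         d       
retroflex         ʈ         ɖ       
palatal           c         ɟ       
uvular            q         ɢ       
The bilabial row has no voiceless member, so the gap is the voiceless bilabial stop /p/.

/p/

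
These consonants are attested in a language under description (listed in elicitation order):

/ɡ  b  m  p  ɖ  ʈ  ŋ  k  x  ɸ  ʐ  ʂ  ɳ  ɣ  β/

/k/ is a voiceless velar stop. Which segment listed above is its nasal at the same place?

The nasal at the same place is a velar nasal — in this inventory, /ŋ/.

/ŋ/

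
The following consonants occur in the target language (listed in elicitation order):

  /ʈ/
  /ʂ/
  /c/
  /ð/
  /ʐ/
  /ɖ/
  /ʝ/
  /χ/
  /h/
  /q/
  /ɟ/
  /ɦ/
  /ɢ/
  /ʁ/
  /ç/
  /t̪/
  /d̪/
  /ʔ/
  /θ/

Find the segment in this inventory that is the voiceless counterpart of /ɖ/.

/ʈ/

/ɖ/ is a voiced retroflex stop.
The voiceless counterpart is a voiceless retroflex stop — in this inventory, /ʈ/.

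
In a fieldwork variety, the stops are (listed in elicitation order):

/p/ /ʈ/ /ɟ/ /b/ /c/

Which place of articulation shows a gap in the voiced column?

Voiceless: /p/ (bilabial), /ʈ/ (retroflex), /c/ (palatal).
Voiced: /b/ (bilabial), /ɟ/ (palatal).
Every place of articulation has a voiced member except retroflex, where /ɖ/ would be expected.

retroflex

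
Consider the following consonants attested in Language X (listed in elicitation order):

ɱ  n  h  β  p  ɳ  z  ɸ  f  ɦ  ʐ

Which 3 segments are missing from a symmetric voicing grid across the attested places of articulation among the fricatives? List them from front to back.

/v/, /s/, /ʂ/

place of articulation  voiceless  voiced  
bilabial          ɸ         β       
labiodental       f         —       
alveolar          —         z       
retroflex         —         ʐ       
glottal           h         ɦ       
Gaps, from front to back: labiodental lacks voiced (/v/); alveolar lacks voiceless (/s/); retroflex lacks voiceless (/ʂ/).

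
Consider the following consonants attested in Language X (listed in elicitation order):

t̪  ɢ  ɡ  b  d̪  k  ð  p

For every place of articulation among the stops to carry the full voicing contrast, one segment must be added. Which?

Voiceless: /p/ (bilabial), /t̪/ (dental), /k/ (velar).
Voiced: /b/ (bilabial), /d̪/ (dental), /ɡ/ (velar), /ɢ/ (uvular).
The uvular row has no voiceless member, so the gap is the voiceless uvular stop /q/.

/q/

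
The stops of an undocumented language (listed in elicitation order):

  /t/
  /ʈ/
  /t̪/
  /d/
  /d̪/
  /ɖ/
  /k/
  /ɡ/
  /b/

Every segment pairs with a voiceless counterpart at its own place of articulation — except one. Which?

Dental: /t̪/ ~ /d̪/
Alveolar: /t/ ~ /d/
Retroflex: /ʈ/ ~ /ɖ/
Velar: /k/ ~ /ɡ/
Bilabial: only /b/ (voiced); no voiceless partner.
So /b/ is the unpaired segment.

/b/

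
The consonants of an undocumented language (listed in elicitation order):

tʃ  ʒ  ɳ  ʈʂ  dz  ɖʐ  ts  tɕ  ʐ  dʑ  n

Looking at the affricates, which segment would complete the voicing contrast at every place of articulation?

Voiceless: /ts/ (alveolar), /tʃ/ (postalveolar), /ʈʂ/ (retroflex), /tɕ/ (alveolo-palatal).
Voiced: /dz/ (alveolar), /ɖʐ/ (retroflex), /dʑ/ (alveolo-palatal).
The postalveolar row has no voiced member, so the gap is the voiced postalveolar affricate /dʒ/.

/dʒ/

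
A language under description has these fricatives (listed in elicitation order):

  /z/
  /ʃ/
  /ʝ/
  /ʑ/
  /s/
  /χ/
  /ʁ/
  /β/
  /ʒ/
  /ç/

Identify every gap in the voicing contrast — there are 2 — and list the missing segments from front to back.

/ɸ/, /ɕ/

bilabial: voiceless —, voiced /β/.
alveolar: voiceless /s/, voiced /z/.
postalveolar: voiceless /ʃ/, voiced /ʒ/.
alveolo-palatal: voiceless —, voiced /ʑ/.
palatal: voiceless /ç/, voiced /ʝ/.
uvular: voiceless /χ/, voiced /ʁ/.
Gaps, from front to back: bilabial lacks voiceless (/ɸ/); alveolo-palatal lacks voiceless (/ɕ/).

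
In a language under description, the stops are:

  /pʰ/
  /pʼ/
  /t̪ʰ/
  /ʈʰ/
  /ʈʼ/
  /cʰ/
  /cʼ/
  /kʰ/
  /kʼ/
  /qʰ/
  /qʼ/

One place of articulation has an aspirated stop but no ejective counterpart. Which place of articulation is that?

dental

bilabial: aspirated /pʰ/, ejective /pʼ/.
dental: aspirated /t̪ʰ/, ejective —.
retroflex: aspirated /ʈʰ/, ejective /ʈʼ/.
palatal: aspirated /cʰ/, ejective /cʼ/.
velar: aspirated /kʰ/, ejective /kʼ/.
uvular: aspirated /qʰ/, ejective /qʼ/.
Every place of articulation has an ejective member except dental, where /t̪ʼ/ would be expected.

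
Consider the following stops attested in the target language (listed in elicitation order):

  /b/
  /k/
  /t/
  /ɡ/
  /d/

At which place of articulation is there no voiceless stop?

bilabial

place of articulation  voiceless  voiced  
bilabial          —         b       
alveolar          t         d       
velar             k         ɡ       
Every place of articulation has a voiceless member except bilabial, where /p/ would be expected.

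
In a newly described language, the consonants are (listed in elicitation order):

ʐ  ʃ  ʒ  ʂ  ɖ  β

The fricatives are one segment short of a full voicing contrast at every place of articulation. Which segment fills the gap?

/ɸ/

Voiceless: /ʃ/ (postalveolar), /ʂ/ (retroflex).
Voiced: /β/ (bilabial), /ʒ/ (postalveolar), /ʐ/ (retroflex).
The bilabial row has no voiceless member, so the gap is the voiceless bilabial fricative /ɸ/.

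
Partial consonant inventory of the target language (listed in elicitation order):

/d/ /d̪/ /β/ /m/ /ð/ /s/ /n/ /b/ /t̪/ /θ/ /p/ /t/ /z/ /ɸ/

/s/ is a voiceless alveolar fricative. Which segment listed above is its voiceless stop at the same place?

/t/

The voiceless stop at the same place is a voiceless alveolar stop — in this inventory, /t/.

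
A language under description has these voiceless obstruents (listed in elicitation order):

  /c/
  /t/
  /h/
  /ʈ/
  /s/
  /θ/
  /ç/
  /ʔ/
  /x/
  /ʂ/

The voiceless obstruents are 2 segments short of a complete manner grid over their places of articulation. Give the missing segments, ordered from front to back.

/t̪/, /k/

dental: stop —, fricative /θ/.
alveolar: stop /t/, fricative /s/.
retroflex: stop /ʈ/, fricative /ʂ/.
palatal: stop /c/, fricative /ç/.
velar: stop —, fricative /x/.
glottal: stop /ʔ/, fricative /h/.
Gaps, from front to back: dental lacks stop (/t̪/); velar lacks stop (/k/).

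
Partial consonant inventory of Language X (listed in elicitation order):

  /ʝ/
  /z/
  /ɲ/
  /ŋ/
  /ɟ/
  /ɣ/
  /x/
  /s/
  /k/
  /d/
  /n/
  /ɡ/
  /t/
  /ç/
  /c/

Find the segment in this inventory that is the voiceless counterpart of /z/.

/s/

/z/ is a voiced alveolar fricative.
The voiceless counterpart is a voiceless alveolar fricative — in this inventory, /s/.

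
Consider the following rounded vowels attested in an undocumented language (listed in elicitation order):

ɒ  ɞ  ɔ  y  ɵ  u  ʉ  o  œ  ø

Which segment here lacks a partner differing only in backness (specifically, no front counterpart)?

High: /y/ ~ /ʉ/ ~ /u/
High-mid: /ø/ ~ /ɵ/ ~ /o/
Low-mid: /œ/ ~ /ɞ/ ~ /ɔ/
Low: only /ɒ/ (back); no front partner.
So /ɒ/ is the unpaired segment.

/ɒ/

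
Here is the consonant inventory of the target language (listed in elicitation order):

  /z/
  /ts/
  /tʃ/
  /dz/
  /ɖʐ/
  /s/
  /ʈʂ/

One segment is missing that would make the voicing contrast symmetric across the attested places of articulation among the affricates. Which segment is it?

/dʒ/

alveolar: voiceless /ts/, voiced /dz/.
postalveolar: voiceless /tʃ/, voiced —.
retroflex: voiceless /ʈʂ/, voiced /ɖʐ/.
The postalveolar row has no voiced member, so the gap is the voiced postalveolar affricate /dʒ/.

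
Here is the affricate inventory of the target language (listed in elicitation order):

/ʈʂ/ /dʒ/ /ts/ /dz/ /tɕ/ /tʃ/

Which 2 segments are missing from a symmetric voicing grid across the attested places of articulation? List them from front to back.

alveolar: voiceless /ts/, voiced /dz/.
postalveolar: voiceless /tʃ/, voiced /dʒ/.
retroflex: voiceless /ʈʂ/, voiced —.
alveolo-palatal: voiceless /tɕ/, voiced —.
Gaps, from front to back: retroflex lacks voiced (/ɖʐ/); alveolo-palatal lacks voiced (/dʑ/).

/ɖʐ/, /dʑ/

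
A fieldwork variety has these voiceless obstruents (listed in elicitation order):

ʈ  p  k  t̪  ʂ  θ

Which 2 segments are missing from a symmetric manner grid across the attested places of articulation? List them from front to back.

place of articulation  stop      fricative
bilabial          p         —       
dental            t̪        θ       
retroflex         ʈ         ʂ       
velar             k         —       
Gaps, from front to back: bilabial lacks fricative (/ɸ/); velar lacks fricative (/x/).

/ɸ/, /x/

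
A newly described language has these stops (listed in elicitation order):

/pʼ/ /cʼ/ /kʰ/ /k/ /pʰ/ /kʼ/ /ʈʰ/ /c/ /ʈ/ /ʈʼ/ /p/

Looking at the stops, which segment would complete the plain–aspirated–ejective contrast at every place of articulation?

/cʰ/

Plain: /p/ (bilabial), /ʈ/ (retroflex), /c/ (palatal), /k/ (velar).
Aspirated: /pʰ/ (bilabial), /ʈʰ/ (retroflex), /kʰ/ (velar).
Ejective: /pʼ/ (bilabial), /ʈʼ/ (retroflex), /cʼ/ (palatal), /kʼ/ (velar).
The palatal row has no aspirated member, so the gap is the aspirated palatal stop /cʰ/.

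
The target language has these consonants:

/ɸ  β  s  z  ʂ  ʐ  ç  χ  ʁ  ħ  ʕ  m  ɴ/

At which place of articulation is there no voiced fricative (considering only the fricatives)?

place of articulation  voiceless  voiced  
bilabial          ɸ         β       
alveolar          s         z       
retroflex         ʂ         ʐ       
palatal           ç         —       
uvular            χ         ʁ       
pharyngeal        ħ         ʕ       
Every place of articulation has a voiced member except palatal, where /ʝ/ would be expected.

palatal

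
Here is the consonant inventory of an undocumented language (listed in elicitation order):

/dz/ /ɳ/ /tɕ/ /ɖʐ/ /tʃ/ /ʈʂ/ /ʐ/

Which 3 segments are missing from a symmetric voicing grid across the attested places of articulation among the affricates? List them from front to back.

alveolar: voiceless —, voiced /dz/.
postalveolar: voiceless /tʃ/, voiced —.
retroflex: voiceless /ʈʂ/, voiced /ɖʐ/.
alveolo-palatal: voiceless /tɕ/, voiced —.
Gaps, from front to back: alveolar lacks voiceless (/ts/); postalveolar lacks voiced (/dʒ/); alveolo-palatal lacks voiced (/dʑ/).

/ts/, /dʒ/, /dʑ/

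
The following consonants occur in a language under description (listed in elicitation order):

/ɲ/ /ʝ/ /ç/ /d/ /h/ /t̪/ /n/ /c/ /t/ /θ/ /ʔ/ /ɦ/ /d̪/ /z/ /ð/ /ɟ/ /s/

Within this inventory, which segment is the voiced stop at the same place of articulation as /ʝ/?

/ɟ/

/ʝ/ is a voiced palatal fricative.
The voiced stop at the same place is a voiced palatal stop — in this inventory, /ɟ/.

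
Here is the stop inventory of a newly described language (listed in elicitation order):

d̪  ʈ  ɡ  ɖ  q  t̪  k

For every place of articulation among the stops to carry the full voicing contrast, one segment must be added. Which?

place of articulation  voiceless  voiced  
dental            t̪        d̪      
retroflex         ʈ         ɖ       
velar             k         ɡ       
uvular            q         —       
The uvular row has no voiced member, so the gap is the voiced uvular stop /ɢ/.

/ɢ/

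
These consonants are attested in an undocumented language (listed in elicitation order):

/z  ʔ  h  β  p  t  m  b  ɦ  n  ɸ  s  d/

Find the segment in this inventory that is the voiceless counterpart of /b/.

/b/ is a voiced bilabial stop.
The voiceless counterpart is a voiceless bilabial stop — in this inventory, /p/.

/p/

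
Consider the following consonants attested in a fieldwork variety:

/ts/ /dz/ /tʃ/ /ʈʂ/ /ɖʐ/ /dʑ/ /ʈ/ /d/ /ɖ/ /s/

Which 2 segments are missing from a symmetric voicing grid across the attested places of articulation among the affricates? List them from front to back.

place of articulation  voiceless  voiced  
alveolar          ts        dz      
postalveolar      tʃ        —       
retroflex         ʈʂ        ɖʐ      
alveolo-palatal   —         dʑ      
Gaps, from front to back: postalveolar lacks voiced (/dʒ/); alveolo-palatal lacks voiceless (/tɕ/).

/dʒ/, /tɕ/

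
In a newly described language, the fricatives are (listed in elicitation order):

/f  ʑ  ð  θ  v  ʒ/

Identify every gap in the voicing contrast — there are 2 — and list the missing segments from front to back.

/ʃ/, /ɕ/

place of articulation  voiceless  voiced  
labiodental       f         v       
dental            θ         ð       
postalveolar      —         ʒ       
alveolo-palatal   —         ʑ       
Gaps, from front to back: postalveolar lacks voiceless (/ʃ/); alveolo-palatal lacks voiceless (/ɕ/).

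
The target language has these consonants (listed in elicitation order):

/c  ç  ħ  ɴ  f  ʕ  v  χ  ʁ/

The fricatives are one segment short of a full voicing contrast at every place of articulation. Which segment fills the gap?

/ʝ/

labiodental: voiceless /f/, voiced /v/.
palatal: voiceless /ç/, voiced —.
uvular: voiceless /χ/, voiced /ʁ/.
pharyngeal: voiceless /ħ/, voiced /ʕ/.
The palatal row has no voiced member, so the gap is the voiced palatal fricative /ʝ/.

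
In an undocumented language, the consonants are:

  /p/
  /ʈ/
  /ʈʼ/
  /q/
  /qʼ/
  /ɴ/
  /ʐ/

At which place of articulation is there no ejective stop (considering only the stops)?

Plain: /p/ (bilabial), /ʈ/ (retroflex), /q/ (uvular).
Ejective: /ʈʼ/ (retroflex), /qʼ/ (uvular).
Every place of articulation has an ejective member except bilabial, where /pʼ/ would be expected.

bilabial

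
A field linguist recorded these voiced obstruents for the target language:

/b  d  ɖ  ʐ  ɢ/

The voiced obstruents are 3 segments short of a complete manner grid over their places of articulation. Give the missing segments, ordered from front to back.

/β/, /z/, /ʁ/

bilabial: stop /b/, fricative —.
alveolar: stop /d/, fricative —.
retroflex: stop /ɖ/, fricative /ʐ/.
uvular: stop /ɢ/, fricative —.
Gaps, from front to back: bilabial lacks fricative (/β/); alveolar lacks fricative (/z/); uvular lacks fricative (/ʁ/).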